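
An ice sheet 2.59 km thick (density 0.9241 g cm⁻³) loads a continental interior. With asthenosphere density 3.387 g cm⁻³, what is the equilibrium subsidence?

For local isostatic compensation: the ice load ρ_ice t is balanced by mantle displaced below, ρ_m s.
s = t ρ_ice / ρ_m = 2.59 km × 0.9241/3.387 = 0.707 km.

0.707 km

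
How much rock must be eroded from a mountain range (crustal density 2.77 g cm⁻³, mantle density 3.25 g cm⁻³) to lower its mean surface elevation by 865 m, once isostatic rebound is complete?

Net drop Δ = e − u = e − e ρ_c/ρ_m = e (ρ_m − ρ_c)/ρ_m.
e = Δ ρ_m/(ρ_m − ρ_c) = 865 m × 3.25/0.48 = 5860 m.

5860 m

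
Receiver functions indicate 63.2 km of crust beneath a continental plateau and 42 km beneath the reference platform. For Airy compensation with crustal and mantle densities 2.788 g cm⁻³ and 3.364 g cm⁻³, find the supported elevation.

3.63 km

Excess crust Δ = 63.2 km − 42 km = 21.2 km, split between elevation h and root r with h + r = Δ.
Airy balance ρ_c h = (ρ_m − ρ_c) r gives r = h ρ_c/(ρ_m − ρ_c), so h (1 + ρ_c/(ρ_m − ρ_c)) = Δ, i.e. h = Δ (ρ_m − ρ_c)/ρ_m.
h = 21.2 km × 0.576/3.364 = 3.63 km.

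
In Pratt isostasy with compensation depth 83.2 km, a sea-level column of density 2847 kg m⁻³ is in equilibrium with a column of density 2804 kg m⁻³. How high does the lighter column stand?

ρ_ref D = ρ (D + h) → h = D (ρ_ref − ρ)/ρ.
h = 83.2 km × (2847 − 2804)/2804 = 1.28 km.

1.28 km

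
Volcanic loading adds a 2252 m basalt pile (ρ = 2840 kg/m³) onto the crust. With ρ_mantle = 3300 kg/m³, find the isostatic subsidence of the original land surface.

Subaerial loading: s = t ρ_load / ρ_m.
s = 2252 m × 2840/3300 = 1940 m.

1940 m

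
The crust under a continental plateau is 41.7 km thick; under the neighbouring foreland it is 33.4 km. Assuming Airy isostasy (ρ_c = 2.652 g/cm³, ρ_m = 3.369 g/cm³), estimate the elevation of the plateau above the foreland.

1.77 km

Excess crust Δ = 41.7 km − 33.4 km = 8.3 km, split between elevation h and root r with h + r = Δ.
Airy balance ρ_c h = (ρ_m − ρ_c) r gives r = h ρ_c/(ρ_m − ρ_c), so h (1 + ρ_c/(ρ_m − ρ_c)) = Δ, i.e. h = Δ (ρ_m − ρ_c)/ρ_m.
h = 8.3 km × 0.717/3.369 = 1.77 km.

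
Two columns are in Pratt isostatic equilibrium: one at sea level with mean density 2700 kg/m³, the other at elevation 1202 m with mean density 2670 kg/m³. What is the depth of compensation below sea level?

ρ_ref D = ρ (D + h) → D (ρ_ref − ρ) = ρ h.
D = ρ h/(ρ_ref − ρ) = 2670 × 1202 m/(2700 − 2670) = 107000 m.

107000 m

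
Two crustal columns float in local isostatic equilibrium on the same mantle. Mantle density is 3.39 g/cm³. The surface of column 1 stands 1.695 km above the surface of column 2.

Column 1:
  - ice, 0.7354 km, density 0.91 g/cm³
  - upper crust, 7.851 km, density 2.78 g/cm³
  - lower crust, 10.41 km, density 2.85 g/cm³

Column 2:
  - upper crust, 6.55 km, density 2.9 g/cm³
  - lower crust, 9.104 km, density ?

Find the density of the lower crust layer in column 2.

3.03 g/cm³

Take the compensation level at the base of the deeper column (depth z_c below the surface of column 1) and equate Σ ρ_i t_i down to z_c; mantle fills any gap and the z_c terms cancel.
Column 1: 0.7354×0.91 + 7.851×2.78 + 10.41×2.85 + (z_c − 18.9964)×3.39
Column 2: 1.695×0 + 6.55×2.9 + 9.104×ρ + (z_c − 1.695 − 15.654)×3.39
The z_c×3.39 term appears on both sides and cancels. Collect the known terms of each column as K = Σ(ρt)_known − 3.39 × (depth of known layers): K_1 = 52.163494 − 3.39×18.9964 = −12.234302; K_2 = 18.995 − 3.39×(1.695 + 15.654) = −39.81811.
Balance: K_1 = K_2 + 9.104×ρ, so ρ = (K_1 − K_2)/9.104 = 27.5838/9.104 = 3.03 g/cm³.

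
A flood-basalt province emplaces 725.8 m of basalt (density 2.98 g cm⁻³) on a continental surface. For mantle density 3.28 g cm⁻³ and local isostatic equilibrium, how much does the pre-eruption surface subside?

659 m

Subaerial loading: s = t ρ_load / ρ_m.
s = 725.8 m × 2.98/3.28 = 659 m.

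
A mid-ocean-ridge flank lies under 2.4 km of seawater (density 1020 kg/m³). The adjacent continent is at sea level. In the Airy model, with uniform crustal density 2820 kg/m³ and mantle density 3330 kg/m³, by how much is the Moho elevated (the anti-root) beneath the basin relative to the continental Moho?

In Airy isostatic equilibrium: replacing crust with seawater at the top is compensated by replacing crust with mantle at the base: d (ρ_c − ρ_w) = a (ρ_m − ρ_c).
a = d (ρ_c − ρ_w)/(ρ_m − ρ_c) = 2.4 km × 1800/510 = 8.47 km.

8.47 km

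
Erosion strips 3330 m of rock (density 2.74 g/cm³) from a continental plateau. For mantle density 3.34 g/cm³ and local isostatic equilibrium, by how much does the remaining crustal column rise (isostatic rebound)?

2730 m

Unloading: uplift u = e ρ_c/ρ_m = 3330 m × 2.74/3.34 = 2730 m.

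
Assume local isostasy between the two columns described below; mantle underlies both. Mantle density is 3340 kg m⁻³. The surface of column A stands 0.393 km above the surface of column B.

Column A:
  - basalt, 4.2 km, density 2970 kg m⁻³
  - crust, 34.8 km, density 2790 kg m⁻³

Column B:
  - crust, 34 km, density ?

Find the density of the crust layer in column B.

2770 kg m⁻³

Take the compensation level at the base of the deeper column (depth z_c below the surface of column A) and equate Σ ρ_i t_i down to z_c; mantle fills any gap and the z_c terms cancel.
Column A: 4.2×2970 + 34.8×2790 + (z_c − 39)×3340
Column B: 0.393×0 + 34×ρ + (z_c − 0.393 − 34)×3340
The z_c×3340 term appears on both sides and cancels. Collect the known terms of each column as K = Σ(ρt)_known − 3340 × (depth of known layers): K_A = 109566 − 3340×39 = −20694; K_B = 0 − 3340×(0.393 + 34) = −114872.62.
Balance: K_A = K_B + 34×ρ, so ρ = (K_A − K_B)/34 = 94178.6/34 = 2770 kg m⁻³.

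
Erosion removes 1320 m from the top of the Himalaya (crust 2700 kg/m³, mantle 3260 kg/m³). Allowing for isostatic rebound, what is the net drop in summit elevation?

Rebound u = e ρ_c/ρ_m = 1320 m × 2700/3260 = 1093 m.
Net surface drop = e − u = 1320 m − 1093 m = e (ρ_m − ρ_c)/ρ_m = 227 m.

227 m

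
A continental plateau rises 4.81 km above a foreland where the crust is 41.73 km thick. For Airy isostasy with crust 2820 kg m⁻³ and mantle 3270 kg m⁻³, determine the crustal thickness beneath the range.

76.7 km

Root depth r = h ρ_c / (ρ_m − ρ_c) = 4.81 km × 2820 / 450 = 30.14 km.
Total thickness = T + h + r = 41.73 km + 4.81 km + 30.14 km = 76.7 km.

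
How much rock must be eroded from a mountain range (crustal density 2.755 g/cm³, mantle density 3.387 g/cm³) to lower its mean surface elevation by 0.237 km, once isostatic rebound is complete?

Net drop Δ = e − u = e − e ρ_c/ρ_m = e (ρ_m − ρ_c)/ρ_m.
e = Δ ρ_m/(ρ_m − ρ_c) = 0.237 km × 3.387/0.632 = 1.27 km.

1.27 km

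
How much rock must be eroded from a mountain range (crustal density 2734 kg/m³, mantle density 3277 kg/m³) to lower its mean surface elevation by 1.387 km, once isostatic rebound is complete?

8.37 km

Net drop Δ = e − u = e − e ρ_c/ρ_m = e (ρ_m − ρ_c)/ρ_m.
e = Δ ρ_m/(ρ_m − ρ_c) = 1.387 km × 3277/543 = 8.37 km.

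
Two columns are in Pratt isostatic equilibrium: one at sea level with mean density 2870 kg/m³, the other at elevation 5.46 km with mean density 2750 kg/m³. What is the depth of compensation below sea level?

ρ_ref D = ρ (D + h) → D (ρ_ref − ρ) = ρ h.
D = ρ h/(ρ_ref − ρ) = 2750 × 5.46 km/(2870 − 2750) = 125 km.

125 km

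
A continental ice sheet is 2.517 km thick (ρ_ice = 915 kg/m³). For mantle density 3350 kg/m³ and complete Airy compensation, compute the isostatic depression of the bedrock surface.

By Archimedes' principle applied to the lithosphere: the ice load ρ_ice t is balanced by mantle displaced below, ρ_m s.
s = t ρ_ice / ρ_m = 2.517 km × 915/3350 = 0.687 km.

0.687 km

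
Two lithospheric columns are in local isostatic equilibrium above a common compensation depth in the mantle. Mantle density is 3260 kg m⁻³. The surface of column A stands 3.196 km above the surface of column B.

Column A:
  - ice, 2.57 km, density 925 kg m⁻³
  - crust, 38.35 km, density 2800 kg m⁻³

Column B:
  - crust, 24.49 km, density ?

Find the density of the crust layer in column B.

2720 kg m⁻³

Take the compensation level at the base of the deeper column (depth z_c below the surface of column A) and equate Σ ρ_i t_i down to z_c; mantle fills any gap and the z_c terms cancel.
Column A: 2.57×925 + 38.35×2800 + (z_c − 40.92)×3260
Column B: 3.196×0 + 24.49×ρ + (z_c − 3.196 − 24.49)×3260
The z_c×3260 term appears on both sides and cancels. Collect the known terms of each column as K = Σ(ρt)_known − 3260 × (depth of known layers): K_A = 109757.25 − 3260×40.92 = −23641.95; K_B = 0 − 3260×(3.196 + 24.49) = −90256.36.
Balance: K_A = K_B + 24.49×ρ, so ρ = (K_A − K_B)/24.49 = 66614.4/24.49 = 2720 kg m⁻³.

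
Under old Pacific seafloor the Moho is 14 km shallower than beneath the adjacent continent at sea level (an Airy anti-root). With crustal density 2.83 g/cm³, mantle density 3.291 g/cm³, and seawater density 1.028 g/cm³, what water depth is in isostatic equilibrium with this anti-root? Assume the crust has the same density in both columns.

3.58 km

Replacing a thickness d of crust by seawater at the top must be balanced by replacing crust with mantle at the base: d (ρ_c − ρ_w) = a (ρ_m − ρ_c).
d = a (ρ_m − ρ_c)/(ρ_c − ρ_w) = 14 km × 0.461/1.802 = 3.58 km.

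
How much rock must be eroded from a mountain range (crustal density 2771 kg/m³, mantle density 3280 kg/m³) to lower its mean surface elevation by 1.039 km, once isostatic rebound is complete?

6.7 km

Net drop Δ = e − u = e − e ρ_c/ρ_m = e (ρ_m − ρ_c)/ρ_m.
e = Δ ρ_m/(ρ_m − ρ_c) = 1.039 km × 3280/509 = 6.7 km.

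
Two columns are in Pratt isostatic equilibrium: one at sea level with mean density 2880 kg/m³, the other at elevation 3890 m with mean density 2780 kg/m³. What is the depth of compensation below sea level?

ρ_ref D = ρ (D + h) → D (ρ_ref − ρ) = ρ h.
D = ρ h/(ρ_ref − ρ) = 2780 × 3890 m/(2880 − 2780) = 108000 m.

108000 m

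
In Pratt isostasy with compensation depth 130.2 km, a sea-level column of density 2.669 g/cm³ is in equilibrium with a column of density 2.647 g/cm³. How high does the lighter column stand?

1.08 km

ρ_ref D = ρ (D + h) → h = D (ρ_ref − ρ)/ρ.
h = 130.2 km × (2.669 − 2.647)/2.647 = 1.08 km.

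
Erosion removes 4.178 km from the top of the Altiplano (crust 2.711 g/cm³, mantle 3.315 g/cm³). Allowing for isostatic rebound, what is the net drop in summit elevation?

Rebound u = e ρ_c/ρ_m = 4.178 km × 2.711/3.315 = 3.417 km.
Net surface drop = e − u = 4.178 km − 3.417 km = e (ρ_m − ρ_c)/ρ_m = 0.761 km.

0.761 km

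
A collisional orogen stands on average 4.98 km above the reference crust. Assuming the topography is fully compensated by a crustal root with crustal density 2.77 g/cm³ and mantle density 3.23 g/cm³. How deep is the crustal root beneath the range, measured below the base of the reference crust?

30 km

In Airy isostatic equilibrium: the weight of the topography is balanced by the buoyancy of the root, ρ_c h = (ρ_m − ρ_c) r.
r = h · ρ_c / (ρ_m − ρ_c) = 4.98 km × 2.77 / (3.23 − 2.77) = 30 km.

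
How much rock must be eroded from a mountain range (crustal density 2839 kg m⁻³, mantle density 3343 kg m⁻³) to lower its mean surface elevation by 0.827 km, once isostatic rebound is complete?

Net drop Δ = e − u = e − e ρ_c/ρ_m = e (ρ_m − ρ_c)/ρ_m.
e = Δ ρ_m/(ρ_m − ρ_c) = 0.827 km × 3343/504 = 5.49 km.

5.49 km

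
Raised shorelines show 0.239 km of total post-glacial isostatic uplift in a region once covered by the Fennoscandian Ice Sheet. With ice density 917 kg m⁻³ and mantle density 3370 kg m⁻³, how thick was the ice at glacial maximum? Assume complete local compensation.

0.878 km

u = t ρ_ice/ρ_m → t = u ρ_m/ρ_ice = 0.239 km × 3370/917 = 0.878 km.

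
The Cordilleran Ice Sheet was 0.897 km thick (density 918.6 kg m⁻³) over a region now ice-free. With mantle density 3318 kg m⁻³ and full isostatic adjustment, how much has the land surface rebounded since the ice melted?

Removing the load lets mantle flow back in; uplift u satisfies ρ_ice t = ρ_m u.
u = t ρ_ice/ρ_m = 0.897 km × 918.6/3318 = 0.248 km.

0.248 km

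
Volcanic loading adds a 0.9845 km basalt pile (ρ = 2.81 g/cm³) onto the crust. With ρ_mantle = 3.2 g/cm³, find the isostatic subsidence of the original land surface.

0.865 km

Subaerial loading: s = t ρ_load / ρ_m.
s = 0.9845 km × 2.81/3.2 = 0.865 km.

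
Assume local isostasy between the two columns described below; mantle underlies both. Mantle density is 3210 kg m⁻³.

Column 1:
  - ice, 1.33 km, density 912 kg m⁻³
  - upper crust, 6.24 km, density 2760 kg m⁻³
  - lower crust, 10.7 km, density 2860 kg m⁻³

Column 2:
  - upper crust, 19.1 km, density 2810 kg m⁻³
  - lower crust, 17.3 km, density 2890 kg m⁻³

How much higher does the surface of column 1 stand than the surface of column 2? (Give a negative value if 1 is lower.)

For any compensation level in the mantle, the mantle terms cancel and isostasy reduces to e = (Σt_1 − Σt_2) − (Σ(ρt)_1 − Σ(ρt)_2) / ρ_m.
Σt_1 = 18.27 km; Σt_2 = 36.4 km; Σ(ρt)_1 = 49037.36; Σ(ρt)_2 = 103668 (in km·kg m⁻³).
e = (18.27 − 36.4) − (49037.36 − 103668) / 3210 = −1.11 km.

−1.11 km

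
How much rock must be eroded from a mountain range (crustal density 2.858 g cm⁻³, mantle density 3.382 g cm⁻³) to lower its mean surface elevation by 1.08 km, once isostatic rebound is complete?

6.97 km

Net drop Δ = e − u = e − e ρ_c/ρ_m = e (ρ_m − ρ_c)/ρ_m.
e = Δ ρ_m/(ρ_m − ρ_c) = 1.08 km × 3.382/0.524 = 6.97 km.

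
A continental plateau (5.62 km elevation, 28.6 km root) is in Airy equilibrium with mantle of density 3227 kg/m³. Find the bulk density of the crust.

ρ_c h = (ρ_m − ρ_c) r → ρ_c (h + r) = ρ_m r → ρ_c = ρ_m r / (h + r).
ρ_c = 3227 × 28.6 km / (5.62 km + 28.6 km) = 2700 kg/m³.

2700 kg/m³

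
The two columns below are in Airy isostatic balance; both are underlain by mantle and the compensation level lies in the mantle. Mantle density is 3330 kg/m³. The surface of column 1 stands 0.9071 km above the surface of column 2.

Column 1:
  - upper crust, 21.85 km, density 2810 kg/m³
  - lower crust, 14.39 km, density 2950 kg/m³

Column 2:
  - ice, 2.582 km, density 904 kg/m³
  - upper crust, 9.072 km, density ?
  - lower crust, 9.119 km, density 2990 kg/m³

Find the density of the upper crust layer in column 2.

Take the compensation level at the base of the deeper column (depth z_c below the surface of column 1) and equate Σ ρ_i t_i down to z_c; mantle fills any gap and the z_c terms cancel.
Column 1: 21.85×2810 + 14.39×2950 + (z_c − 36.24)×3330
Column 2: 0.9071×0 + 2.582×904 + 9.072×ρ + 9.119×2990 + (z_c − 0.9071 − 20.773)×3330
The z_c×3330 term appears on both sides and cancels. Collect the known terms of each column as K = Σ(ρt)_known − 3330 × (depth of known layers): K_1 = 103849 − 3330×36.24 = −16830.2; K_2 = 29599.938 − 3330×(0.9071 + 20.773) = −42594.795.
Balance: K_1 = K_2 + 9.072×ρ, so ρ = (K_1 − K_2)/9.072 = 25764.6/9.072 = 2840 kg/m³.

2840 kg/m³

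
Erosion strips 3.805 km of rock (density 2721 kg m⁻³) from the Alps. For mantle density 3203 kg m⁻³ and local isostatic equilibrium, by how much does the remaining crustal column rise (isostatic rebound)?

Unloading: uplift u = e ρ_c/ρ_m = 3.805 km × 2721/3203 = 3.23 km.

3.23 km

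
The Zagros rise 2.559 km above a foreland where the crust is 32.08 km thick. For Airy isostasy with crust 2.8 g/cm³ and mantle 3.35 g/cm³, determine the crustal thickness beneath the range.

47.7 km

Root depth r = h ρ_c / (ρ_m − ρ_c) = 2.559 km × 2.8 / 0.55 = 13.03 km.
Total thickness = T + h + r = 32.08 km + 2.559 km + 13.03 km = 47.7 km.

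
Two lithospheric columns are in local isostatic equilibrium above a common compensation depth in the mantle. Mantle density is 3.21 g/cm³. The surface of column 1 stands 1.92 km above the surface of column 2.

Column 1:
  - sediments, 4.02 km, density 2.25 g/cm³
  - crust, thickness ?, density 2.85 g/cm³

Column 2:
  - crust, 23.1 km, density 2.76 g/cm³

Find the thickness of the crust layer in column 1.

35.3 km

Take the compensation level at the base of the deeper column (depth z_c below the surface of column 1) and equate Σ ρ_i t_i down to z_c; mantle fills any gap and the z_c terms cancel.
Column 1: 4.02×2.25 + x×2.85 + (z_c − 4.02 − x)×3.21
Column 2: 1.92×0 + 23.1×2.76 + (z_c − 1.92 − 23.1)×3.21
The z_c×3.21 term appears on both sides and cancels. Collect the known terms of each column as K = Σ(ρt)_known − 3.21 × (depth of known layers): K_1 = 9.045 − 3.21×4.02 = −3.8592; K_2 = 63.756 − 3.21×(1.92 + 23.1) = −16.5582.
Balance: K_1 − x×(3.21 − 2.85) = K_2, so x = (K_1 − K_2)/(3.21 − 2.85) = 12.699/0.36 = 35.3 km.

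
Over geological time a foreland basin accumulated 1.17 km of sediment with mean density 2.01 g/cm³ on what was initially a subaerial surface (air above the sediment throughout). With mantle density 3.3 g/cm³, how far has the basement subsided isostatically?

Subaerial load: s = t ρ_sed / ρ_m = 1.17 km × 2.01/3.3 = 0.713 km.

0.713 km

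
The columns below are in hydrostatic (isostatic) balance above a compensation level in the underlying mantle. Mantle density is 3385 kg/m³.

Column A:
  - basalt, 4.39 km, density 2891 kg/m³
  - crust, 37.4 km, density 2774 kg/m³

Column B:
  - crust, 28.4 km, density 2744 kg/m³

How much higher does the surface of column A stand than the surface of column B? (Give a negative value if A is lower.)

For any compensation level in the mantle, the mantle terms cancel and isostasy reduces to e = (Σt_A − Σt_B) − (Σ(ρt)_A − Σ(ρt)_B) / ρ_m.
Σt_A = 41.79 km; Σt_B = 28.4 km; Σ(ρt)_A = 116439.09; Σ(ρt)_B = 77929.6 (in km·kg/m³).
e = (41.79 − 28.4) − (116439.09 − 77929.6) / 3385 = 2.01 km.

2.01 km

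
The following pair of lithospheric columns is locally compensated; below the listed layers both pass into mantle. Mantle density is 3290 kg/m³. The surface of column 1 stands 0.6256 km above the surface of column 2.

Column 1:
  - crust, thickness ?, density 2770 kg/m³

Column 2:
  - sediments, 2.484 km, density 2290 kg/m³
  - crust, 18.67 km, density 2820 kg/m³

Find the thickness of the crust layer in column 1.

25.6 km

Take the compensation level at the base of the deeper column (depth z_c below the surface of column 1) and equate Σ ρ_i t_i down to z_c; mantle fills any gap and the z_c terms cancel.
Column 1: x×2770 + (z_c − 0 − x)×3290
Column 2: 0.6256×0 + 2.484×2290 + 18.67×2820 + (z_c − 0.6256 − 21.154)×3290
The z_c×3290 term appears on both sides and cancels. Collect the known terms of each column as K = Σ(ρt)_known − 3290 × (depth of known layers): K_1 = 0 − 3290×0 = 0; K_2 = 58337.76 − 3290×(0.6256 + 21.154) = −13317.124.
Balance: K_1 − x×(3290 − 2770) = K_2, so x = (K_1 − K_2)/(3290 − 2770) = 13317.1/520 = 25.6 km.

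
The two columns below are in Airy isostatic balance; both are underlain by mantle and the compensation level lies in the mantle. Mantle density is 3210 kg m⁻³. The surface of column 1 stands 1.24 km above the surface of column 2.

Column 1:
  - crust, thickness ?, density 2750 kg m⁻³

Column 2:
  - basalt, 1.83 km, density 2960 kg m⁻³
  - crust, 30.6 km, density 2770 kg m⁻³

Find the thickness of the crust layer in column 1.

38.9 km

Take the compensation level at the base of the deeper column (depth z_c below the surface of column 1) and equate Σ ρ_i t_i down to z_c; mantle fills any gap and the z_c terms cancel.
Column 1: x×2750 + (z_c − 0 − x)×3210
Column 2: 1.24×0 + 1.83×2960 + 30.6×2770 + (z_c − 1.24 − 32.43)×3210
The z_c×3210 term appears on both sides and cancels. Collect the known terms of each column as K = Σ(ρt)_known − 3210 × (depth of known layers): K_1 = 0 − 3210×0 = 0; K_2 = 90178.8 − 3210×(1.24 + 32.43) = −17901.9.
Balance: K_1 − x×(3210 − 2750) = K_2, so x = (K_1 − K_2)/(3210 − 2750) = 17901.9/460 = 38.9 km.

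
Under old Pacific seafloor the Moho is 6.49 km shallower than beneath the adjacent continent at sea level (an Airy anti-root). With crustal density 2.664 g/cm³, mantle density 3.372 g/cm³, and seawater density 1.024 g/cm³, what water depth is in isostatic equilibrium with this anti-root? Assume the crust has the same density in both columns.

Replacing a thickness d of crust by seawater at the top must be balanced by replacing crust with mantle at the base: d (ρ_c − ρ_w) = a (ρ_m − ρ_c).
d = a (ρ_m − ρ_c)/(ρ_c − ρ_w) = 6.49 km × 0.708/1.64 = 2.8 km.

2.8 km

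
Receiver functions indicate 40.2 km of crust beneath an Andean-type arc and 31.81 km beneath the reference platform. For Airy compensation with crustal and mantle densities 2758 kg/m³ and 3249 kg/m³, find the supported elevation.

1.27 km

Excess crust Δ = 40.2 km − 31.81 km = 8.39 km, split between elevation h and root r with h + r = Δ.
Airy balance ρ_c h = (ρ_m − ρ_c) r gives r = h ρ_c/(ρ_m − ρ_c), so h (1 + ρ_c/(ρ_m − ρ_c)) = Δ, i.e. h = Δ (ρ_m − ρ_c)/ρ_m.
h = 8.39 km × 491/3249 = 1.27 km.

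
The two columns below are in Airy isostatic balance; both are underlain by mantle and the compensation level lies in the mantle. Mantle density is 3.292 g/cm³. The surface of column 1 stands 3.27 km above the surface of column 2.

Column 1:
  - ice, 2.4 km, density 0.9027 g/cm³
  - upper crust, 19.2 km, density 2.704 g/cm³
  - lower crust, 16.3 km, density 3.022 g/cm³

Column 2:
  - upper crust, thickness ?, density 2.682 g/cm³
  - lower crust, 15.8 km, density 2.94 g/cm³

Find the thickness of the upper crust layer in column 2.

8.36 km

Take the compensation level at the base of the deeper column (depth z_c below the surface of column 1) and equate Σ ρ_i t_i down to z_c; mantle fills any gap and the z_c terms cancel.
Column 1: 2.4×0.9027 + 19.2×2.704 + 16.3×3.022 + (z_c − 37.9)×3.292
Column 2: 3.27×0 + x×2.682 + 15.8×2.94 + (z_c − 3.27 − 15.8 − x)×3.292
The z_c×3.292 term appears on both sides and cancels. Collect the known terms of each column as K = Σ(ρt)_known − 3.292 × (depth of known layers): K_1 = 103.34188 − 3.292×37.9 = −21.42492; K_2 = 46.452 − 3.292×(3.27 + 15.8) = −16.32644.
Balance: K_1 = K_2 − x×(3.292 − 2.682), so x = (K_2 − K_1)/(3.292 − 2.682) = 5.09848/0.61 = 8.36 km.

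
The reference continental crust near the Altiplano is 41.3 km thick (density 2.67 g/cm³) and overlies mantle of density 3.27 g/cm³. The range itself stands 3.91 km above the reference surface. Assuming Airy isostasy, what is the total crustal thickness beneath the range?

62.6 km

Root depth r = h ρ_c / (ρ_m − ρ_c) = 3.91 km × 2.67 / 0.6 = 17.4 km.
Total thickness = T + h + r = 41.3 km + 3.91 km + 17.4 km = 62.6 km.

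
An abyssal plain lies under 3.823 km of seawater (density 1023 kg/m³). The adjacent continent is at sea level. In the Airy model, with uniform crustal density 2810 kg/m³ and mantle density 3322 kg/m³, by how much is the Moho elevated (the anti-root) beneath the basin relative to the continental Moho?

For local isostatic compensation: replacing crust with seawater at the top is compensated by replacing crust with mantle at the base: d (ρ_c − ρ_w) = a (ρ_m − ρ_c).
a = d (ρ_c − ρ_w)/(ρ_m − ρ_c) = 3.823 km × 1787/512 = 13.3 km.

13.3 km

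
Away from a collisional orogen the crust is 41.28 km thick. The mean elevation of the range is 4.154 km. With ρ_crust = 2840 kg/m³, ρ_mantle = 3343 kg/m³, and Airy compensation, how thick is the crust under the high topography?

Root depth r = h ρ_c / (ρ_m − ρ_c) = 4.154 km × 2840 / 503 = 23.45 km.
Total thickness = T + h + r = 41.28 km + 4.154 km + 23.45 km = 68.9 km.

68.9 km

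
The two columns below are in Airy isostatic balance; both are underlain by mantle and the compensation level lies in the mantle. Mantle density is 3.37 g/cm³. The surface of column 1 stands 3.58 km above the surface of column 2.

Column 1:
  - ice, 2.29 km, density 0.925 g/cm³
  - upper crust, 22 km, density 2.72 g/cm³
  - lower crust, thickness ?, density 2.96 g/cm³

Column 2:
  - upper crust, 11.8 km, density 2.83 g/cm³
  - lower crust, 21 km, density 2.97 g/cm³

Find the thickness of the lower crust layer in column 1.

16.9 km

Take the compensation level at the base of the deeper column (depth z_c below the surface of column 1) and equate Σ ρ_i t_i down to z_c; mantle fills any gap and the z_c terms cancel.
Column 1: 2.29×0.925 + 22×2.72 + x×2.96 + (z_c − 24.29 − x)×3.37
Column 2: 3.58×0 + 11.8×2.83 + 21×2.97 + (z_c − 3.58 − 32.8)×3.37
The z_c×3.37 term appears on both sides and cancels. Collect the known terms of each column as K = Σ(ρt)_known − 3.37 × (depth of known layers): K_1 = 61.95825 − 3.37×24.29 = −19.89905; K_2 = 95.764 − 3.37×(3.58 + 32.8) = −26.8366.
Balance: K_1 − x×(3.37 − 2.96) = K_2, so x = (K_1 − K_2)/(3.37 − 2.96) = 6.93755/0.41 = 16.9 km.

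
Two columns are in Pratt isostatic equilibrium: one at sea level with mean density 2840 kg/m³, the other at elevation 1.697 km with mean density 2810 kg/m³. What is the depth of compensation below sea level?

159 km

ρ_ref D = ρ (D + h) → D (ρ_ref − ρ) = ρ h.
D = ρ h/(ρ_ref − ρ) = 2810 × 1.697 km/(2840 − 2810) = 159 km.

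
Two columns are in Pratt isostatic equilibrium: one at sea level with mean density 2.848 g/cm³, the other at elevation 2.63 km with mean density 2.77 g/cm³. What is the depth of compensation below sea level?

93.4 km

ρ_ref D = ρ (D + h) → D (ρ_ref − ρ) = ρ h.
D = ρ h/(ρ_ref − ρ) = 2.77 × 2.63 km/(2.848 − 2.77) = 93.4 km.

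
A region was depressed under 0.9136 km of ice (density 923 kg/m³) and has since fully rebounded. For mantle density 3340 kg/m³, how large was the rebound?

Removing the load lets mantle flow back in; uplift u satisfies ρ_ice t = ρ_m u.
u = t ρ_ice/ρ_m = 0.9136 km × 923/3340 = 0.252 km.

0.252 km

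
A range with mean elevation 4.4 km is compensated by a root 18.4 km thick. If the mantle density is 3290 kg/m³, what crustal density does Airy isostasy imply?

2660 kg/m³

ρ_c h = (ρ_m − ρ_c) r → ρ_c (h + r) = ρ_m r → ρ_c = ρ_m r / (h + r).
ρ_c = 3290 × 18.4 km / (4.4 km + 18.4 km) = 2660 kg/m³.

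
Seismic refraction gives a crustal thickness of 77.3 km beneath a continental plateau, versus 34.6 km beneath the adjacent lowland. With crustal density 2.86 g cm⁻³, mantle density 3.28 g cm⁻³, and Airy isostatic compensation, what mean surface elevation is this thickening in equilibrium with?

Excess crust Δ = 77.3 km − 34.6 km = 42.7 km, split between elevation h and root r with h + r = Δ.
Airy balance ρ_c h = (ρ_m − ρ_c) r gives r = h ρ_c/(ρ_m − ρ_c), so h (1 + ρ_c/(ρ_m − ρ_c)) = Δ, i.e. h = Δ (ρ_m − ρ_c)/ρ_m.
h = 42.7 km × 0.42/3.28 = 5.47 km.

5.47 km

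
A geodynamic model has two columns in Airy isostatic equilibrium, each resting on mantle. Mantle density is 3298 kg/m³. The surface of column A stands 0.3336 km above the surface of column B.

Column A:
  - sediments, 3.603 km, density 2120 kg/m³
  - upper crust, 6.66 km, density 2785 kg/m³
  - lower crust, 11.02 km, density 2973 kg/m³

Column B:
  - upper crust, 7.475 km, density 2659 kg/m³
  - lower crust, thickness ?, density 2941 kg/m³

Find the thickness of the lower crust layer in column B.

Take the compensation level at the base of the deeper column (depth z_c below the surface of column A) and equate Σ ρ_i t_i down to z_c; mantle fills any gap and the z_c terms cancel.
Column A: 3.603×2120 + 6.66×2785 + 11.02×2973 + (z_c − 21.283)×3298
Column B: 0.3336×0 + 7.475×2659 + x×2941 + (z_c − 0.3336 − 7.475 − x)×3298
The z_c×3298 term appears on both sides and cancels. Collect the known terms of each column as K = Σ(ρt)_known − 3298 × (depth of known layers): K_A = 58948.92 − 3298×21.283 = −11242.414; K_B = 19876.025 − 3298×(0.3336 + 7.475) = −5876.7378.
Balance: K_A = K_B − x×(3298 − 2941), so x = (K_B − K_A)/(3298 − 2941) = 5365.68/357 = 15 km.

15 km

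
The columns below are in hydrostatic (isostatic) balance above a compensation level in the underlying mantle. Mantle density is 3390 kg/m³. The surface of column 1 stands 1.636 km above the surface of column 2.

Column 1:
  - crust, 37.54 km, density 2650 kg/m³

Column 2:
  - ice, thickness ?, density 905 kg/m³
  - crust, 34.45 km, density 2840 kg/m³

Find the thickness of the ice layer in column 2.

1.32 km

Take the compensation level at the base of the deeper column (depth z_c below the surface of column 1) and equate Σ ρ_i t_i down to z_c; mantle fills any gap and the z_c terms cancel.
Column 1: 37.54×2650 + (z_c − 37.54)×3390
Column 2: 1.636×0 + x×905 + 34.45×2840 + (z_c − 1.636 − 34.45 − x)×3390
The z_c×3390 term appears on both sides and cancels. Collect the known terms of each column as K = Σ(ρt)_known − 3390 × (depth of known layers): K_1 = 99481 − 3390×37.54 = −27779.6; K_2 = 97838 − 3390×(1.636 + 34.45) = −24493.54.
Balance: K_1 = K_2 − x×(3390 − 905), so x = (K_2 − K_1)/(3390 − 905) = 3286.06/2485 = 1.32 km.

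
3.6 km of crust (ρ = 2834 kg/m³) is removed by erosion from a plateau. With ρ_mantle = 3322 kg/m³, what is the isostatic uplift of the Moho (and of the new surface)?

Unloading: uplift u = e ρ_c/ρ_m = 3.6 km × 2834/3322 = 3.07 km.

3.07 km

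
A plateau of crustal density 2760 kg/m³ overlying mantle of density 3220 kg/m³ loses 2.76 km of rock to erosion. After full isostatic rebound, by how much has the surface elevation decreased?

Rebound u = e ρ_c/ρ_m = 2.76 km × 2760/3220 = 2.366 km.
Net surface drop = e − u = 2.76 km − 2.366 km = e (ρ_m − ρ_c)/ρ_m = 0.394 km.

0.394 km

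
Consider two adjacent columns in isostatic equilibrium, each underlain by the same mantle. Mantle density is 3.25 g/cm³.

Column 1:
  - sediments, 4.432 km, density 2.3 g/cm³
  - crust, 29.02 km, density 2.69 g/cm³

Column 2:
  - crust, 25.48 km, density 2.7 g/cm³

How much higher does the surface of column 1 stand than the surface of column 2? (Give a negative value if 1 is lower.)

1.98 km

For any compensation level in the mantle, the mantle terms cancel and isostasy reduces to e = (Σt_1 − Σt_2) − (Σ(ρt)_1 − Σ(ρt)_2) / ρ_m.
Σt_1 = 33.452 km; Σt_2 = 25.48 km; Σ(ρt)_1 = 88.2574; Σ(ρt)_2 = 68.796 (in km·g/cm³).
e = (33.452 − 25.48) − (88.2574 − 68.796) / 3.25 = 1.98 km.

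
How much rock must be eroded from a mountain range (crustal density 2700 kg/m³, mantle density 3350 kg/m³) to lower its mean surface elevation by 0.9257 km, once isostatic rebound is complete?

Net drop Δ = e − u = e − e ρ_c/ρ_m = e (ρ_m − ρ_c)/ρ_m.
e = Δ ρ_m/(ρ_m − ρ_c) = 0.9257 km × 3350/650 = 4.77 km.

4.77 km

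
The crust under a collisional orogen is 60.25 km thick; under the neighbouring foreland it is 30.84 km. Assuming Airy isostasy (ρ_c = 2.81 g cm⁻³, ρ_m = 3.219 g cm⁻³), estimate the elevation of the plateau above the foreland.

3.74 km

Excess crust Δ = 60.25 km − 30.84 km = 29.41 km, split between elevation h and root r with h + r = Δ.
Airy balance ρ_c h = (ρ_m − ρ_c) r gives r = h ρ_c/(ρ_m − ρ_c), so h (1 + ρ_c/(ρ_m − ρ_c)) = Δ, i.e. h = Δ (ρ_m − ρ_c)/ρ_m.
h = 29.41 km × 0.409/3.219 = 3.74 km.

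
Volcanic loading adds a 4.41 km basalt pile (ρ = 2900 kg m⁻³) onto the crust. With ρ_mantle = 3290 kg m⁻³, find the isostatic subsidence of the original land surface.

Subaerial loading: s = t ρ_load / ρ_m.
s = 4.41 km × 2900/3290 = 3.89 km.

3.89 km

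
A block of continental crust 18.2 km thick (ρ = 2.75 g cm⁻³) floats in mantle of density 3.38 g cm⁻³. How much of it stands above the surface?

Floating equilibrium: submerged depth d = t ρ_obj/ρ_fluid = 18.2 km × 2.75/3.38 = 14.81 km.
Freeboard = t − d = 18.2 km − 14.81 km = 3.39 km.

3.39 km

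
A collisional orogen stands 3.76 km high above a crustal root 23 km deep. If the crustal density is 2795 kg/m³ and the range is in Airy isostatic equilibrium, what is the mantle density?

3250 kg/m³

Airy balance: ρ_c h = (ρ_m − ρ_c) r → ρ_m = ρ_c (1 + h/r).
ρ_m = 2795 × (1 + 3.76 km/23 km) = 3250 kg/m³.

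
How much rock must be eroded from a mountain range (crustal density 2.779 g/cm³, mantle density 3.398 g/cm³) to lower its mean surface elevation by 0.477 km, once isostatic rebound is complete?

Net drop Δ = e − u = e − e ρ_c/ρ_m = e (ρ_m − ρ_c)/ρ_m.
e = Δ ρ_m/(ρ_m − ρ_c) = 0.477 km × 3.398/0.619 = 2.62 km.

2.62 km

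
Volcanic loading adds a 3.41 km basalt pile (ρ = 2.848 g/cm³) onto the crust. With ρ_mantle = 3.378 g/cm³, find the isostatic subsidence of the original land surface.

Subaerial loading: s = t ρ_load / ρ_m.
s = 3.41 km × 2.848/3.378 = 2.87 km.

2.87 km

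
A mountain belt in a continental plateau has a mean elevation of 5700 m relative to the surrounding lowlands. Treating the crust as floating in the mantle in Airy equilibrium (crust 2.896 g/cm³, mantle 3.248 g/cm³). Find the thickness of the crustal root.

46900 m

For local isostatic compensation: the weight of the topography is balanced by the buoyancy of the root, ρ_c h = (ρ_m − ρ_c) r.
r = h · ρ_c / (ρ_m − ρ_c) = 5700 m × 2.896 / (3.248 − 2.896) = 46900 m.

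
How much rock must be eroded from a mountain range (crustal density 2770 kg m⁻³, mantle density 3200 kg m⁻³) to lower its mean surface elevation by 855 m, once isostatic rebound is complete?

6360 m

Net drop Δ = e − u = e − e ρ_c/ρ_m = e (ρ_m − ρ_c)/ρ_m.
e = Δ ρ_m/(ρ_m − ρ_c) = 855 m × 3200/430 = 6360 m.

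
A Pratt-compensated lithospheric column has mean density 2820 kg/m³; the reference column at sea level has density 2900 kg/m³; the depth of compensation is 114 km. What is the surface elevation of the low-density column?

ρ_ref D = ρ (D + h) → h = D (ρ_ref − ρ)/ρ.
h = 114 km × (2900 − 2820)/2820 = 3.23 km.

3.23 km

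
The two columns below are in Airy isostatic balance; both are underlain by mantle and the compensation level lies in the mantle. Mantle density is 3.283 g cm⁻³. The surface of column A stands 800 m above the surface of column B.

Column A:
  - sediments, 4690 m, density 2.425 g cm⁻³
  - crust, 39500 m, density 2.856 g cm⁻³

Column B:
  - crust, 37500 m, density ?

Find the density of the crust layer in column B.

2.8 g cm⁻³

Take the compensation level at the base of the deeper column (depth z_c below the surface of column A) and equate Σ ρ_i t_i down to z_c; mantle fills any gap and the z_c terms cancel.
Column A: 4690×2.425 + 39500×2.856 + (z_c − 44190)×3.283
Column B: 800×0 + 37500×ρ + (z_c − 800 − 37500)×3.283
The z_c×3.283 term appears on both sides and cancels. Collect the known terms of each column as K = Σ(ρt)_known − 3.283 × (depth of known layers): K_A = 124185.25 − 3.283×44190 = −20890.52; K_B = 0 − 3.283×(800 + 37500) = −125738.9.
Balance: K_A = K_B + 37500×ρ, so ρ = (K_A − K_B)/37500 = 104848/37500 = 2.8 g cm⁻³.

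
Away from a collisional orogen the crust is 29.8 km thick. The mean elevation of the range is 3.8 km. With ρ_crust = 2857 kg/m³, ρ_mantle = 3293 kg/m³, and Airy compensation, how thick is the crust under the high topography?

Root depth r = h ρ_c / (ρ_m − ρ_c) = 3.8 km × 2857 / 436 = 24.9 km.
Total thickness = T + h + r = 29.8 km + 3.8 km + 24.9 km = 58.5 km.

58.5 km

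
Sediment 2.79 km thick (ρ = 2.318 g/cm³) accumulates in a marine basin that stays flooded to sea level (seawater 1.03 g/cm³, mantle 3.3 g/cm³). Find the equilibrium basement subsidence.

1.58 km

Submarine loading: the sediment displaces seawater, and the subsidence is in turn flooded, so s (ρ_m − ρ_w) = t (ρ_sed − ρ_w).
s = 2.79 km × (2.318 − 1.03) / (3.3 − 1.03) = 1.58 km.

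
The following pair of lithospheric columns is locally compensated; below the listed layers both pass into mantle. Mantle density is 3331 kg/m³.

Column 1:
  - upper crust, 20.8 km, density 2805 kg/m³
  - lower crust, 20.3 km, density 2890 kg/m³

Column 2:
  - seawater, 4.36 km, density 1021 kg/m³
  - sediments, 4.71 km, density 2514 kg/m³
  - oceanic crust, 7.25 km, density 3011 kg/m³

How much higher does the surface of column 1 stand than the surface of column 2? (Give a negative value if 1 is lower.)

1.1 km

For any compensation level in the mantle, the mantle terms cancel and isostasy reduces to e = (Σt_1 − Σt_2) − (Σ(ρt)_1 − Σ(ρt)_2) / ρ_m.
Σt_1 = 41.1 km; Σt_2 = 16.32 km; Σ(ρt)_1 = 117011; Σ(ρt)_2 = 38122.25 (in km·kg/m³).
e = (41.1 − 16.32) − (117011 − 38122.25) / 3331 = 1.1 km.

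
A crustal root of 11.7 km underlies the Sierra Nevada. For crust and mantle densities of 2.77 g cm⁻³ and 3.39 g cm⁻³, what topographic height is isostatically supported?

2.62 km

By Archimedes' principle applied to the lithosphere: ρ_c h = (ρ_m − ρ_c) r.
h = r (ρ_m − ρ_c) / ρ_c = 11.7 km × (3.39 − 2.77) / 2.77 = 2.62 km.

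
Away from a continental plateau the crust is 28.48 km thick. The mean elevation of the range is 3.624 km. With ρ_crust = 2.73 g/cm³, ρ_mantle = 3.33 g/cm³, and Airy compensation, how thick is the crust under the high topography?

Root depth r = h ρ_c / (ρ_m − ρ_c) = 3.624 km × 2.73 / 0.6 = 16.49 km.
Total thickness = T + h + r = 28.48 km + 3.624 km + 16.49 km = 48.6 km.

48.6 km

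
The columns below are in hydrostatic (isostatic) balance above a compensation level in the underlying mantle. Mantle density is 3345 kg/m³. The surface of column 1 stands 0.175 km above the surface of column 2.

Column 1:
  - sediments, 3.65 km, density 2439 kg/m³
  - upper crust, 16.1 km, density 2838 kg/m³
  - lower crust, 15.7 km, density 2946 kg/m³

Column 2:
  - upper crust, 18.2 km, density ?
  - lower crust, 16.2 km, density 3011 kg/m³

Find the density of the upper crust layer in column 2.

Take the compensation level at the base of the deeper column (depth z_c below the surface of column 1) and equate Σ ρ_i t_i down to z_c; mantle fills any gap and the z_c terms cancel.
Column 1: 3.65×2439 + 16.1×2838 + 15.7×2946 + (z_c − 35.45)×3345
Column 2: 0.175×0 + 18.2×ρ + 16.2×3011 + (z_c − 0.175 − 34.4)×3345
The z_c×3345 term appears on both sides and cancels. Collect the known terms of each column as K = Σ(ρt)_known − 3345 × (depth of known layers): K_1 = 100846.35 − 3345×35.45 = −17733.9; K_2 = 48778.2 − 3345×(0.175 + 34.4) = −66875.175.
Balance: K_1 = K_2 + 18.2×ρ, so ρ = (K_1 − K_2)/18.2 = 49141.3/18.2 = 2700 kg/m³.

2700 kg/m³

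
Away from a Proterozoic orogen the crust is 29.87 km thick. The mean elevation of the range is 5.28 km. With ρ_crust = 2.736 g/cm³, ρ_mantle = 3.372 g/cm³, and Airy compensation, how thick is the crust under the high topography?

Root depth r = h ρ_c / (ρ_m − ρ_c) = 5.28 km × 2.736 / 0.636 = 22.71 km.
Total thickness = T + h + r = 29.87 km + 5.28 km + 22.71 km = 57.9 km.

57.9 km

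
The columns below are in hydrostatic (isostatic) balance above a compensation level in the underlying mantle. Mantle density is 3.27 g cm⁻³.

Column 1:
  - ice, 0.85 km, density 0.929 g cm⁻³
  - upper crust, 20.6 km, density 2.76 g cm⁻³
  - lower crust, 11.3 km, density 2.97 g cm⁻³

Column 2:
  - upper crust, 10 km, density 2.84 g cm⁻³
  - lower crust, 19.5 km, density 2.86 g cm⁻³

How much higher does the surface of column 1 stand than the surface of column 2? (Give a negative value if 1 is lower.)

1.1 km

For any compensation level in the mantle, the mantle terms cancel and isostasy reduces to e = (Σt_1 − Σt_2) − (Σ(ρt)_1 − Σ(ρt)_2) / ρ_m.
Σt_1 = 32.75 km; Σt_2 = 29.5 km; Σ(ρt)_1 = 91.20665; Σ(ρt)_2 = 84.17 (in km·g cm⁻³).
e = (32.75 − 29.5) − (91.20665 − 84.17) / 3.27 = 1.1 km.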